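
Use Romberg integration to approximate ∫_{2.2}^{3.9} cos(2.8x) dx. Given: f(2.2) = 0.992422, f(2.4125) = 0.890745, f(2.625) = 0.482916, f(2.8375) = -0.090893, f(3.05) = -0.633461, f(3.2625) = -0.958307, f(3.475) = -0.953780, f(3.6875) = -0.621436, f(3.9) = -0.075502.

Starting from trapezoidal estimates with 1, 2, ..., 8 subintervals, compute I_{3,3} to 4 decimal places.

I_{0,0} (trapezoid, 1 panel, h=1.7000): 0.779382
I_{1,0} (trapezoid, 2 panels, h=0.8500): -0.148751
I_{2,0} (trapezoid, 4 panels, h=0.4250): -0.274493
I_{3,0} (trapezoid, 8 panels, h=0.2125): -0.302973
I_{1,1} = -0.148751 + (-0.148751 − 0.779382)/3 = -0.458129
I_{2,1} = -0.274493 + (-0.274493 − (-0.148751))/3 = -0.316407
I_{3,1} = -0.302973 + (-0.302973 − (-0.274493))/3 = -0.312466
I_{2,2} = -0.316407 + (-0.316407 − (-0.458129))/15 = -0.306959
I_{3,2} = -0.312466 + (-0.312466 − (-0.316407))/15 = -0.312203
I_{3,3} = -0.312203 + (-0.312203 − (-0.306959))/63 = -0.312286

-0.3123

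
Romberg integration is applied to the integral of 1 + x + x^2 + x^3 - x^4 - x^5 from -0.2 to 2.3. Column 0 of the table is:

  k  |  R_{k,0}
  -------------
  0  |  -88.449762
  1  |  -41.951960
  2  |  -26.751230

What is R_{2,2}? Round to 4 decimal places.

R_{1,1} = (4·(-41.951960) − (-88.449762)) / 3 = -26.452693
R_{2,1} = (4·(-26.751230) − (-41.951960)) / 3 = -21.684320
R_{2,2} = (16·(-21.684320) − (-26.452693)) / 15 = -21.366428

-21.3664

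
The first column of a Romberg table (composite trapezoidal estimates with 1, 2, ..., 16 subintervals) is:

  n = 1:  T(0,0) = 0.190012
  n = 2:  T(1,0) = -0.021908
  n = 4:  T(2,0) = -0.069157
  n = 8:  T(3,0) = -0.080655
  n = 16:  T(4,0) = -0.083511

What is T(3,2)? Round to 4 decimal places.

-0.0845

Richardson extrapolation on the trapezoidal column (denominator 4−1=3):
T(2,1) = (4·(-0.069157) − (-0.021908)) / 3 = -0.084907
T(3,1) = (4·(-0.080655) − (-0.069157)) / 3 = -0.084488
T(3,2) = (16·(-0.084488) − (-0.084907)) / 15 = -0.084460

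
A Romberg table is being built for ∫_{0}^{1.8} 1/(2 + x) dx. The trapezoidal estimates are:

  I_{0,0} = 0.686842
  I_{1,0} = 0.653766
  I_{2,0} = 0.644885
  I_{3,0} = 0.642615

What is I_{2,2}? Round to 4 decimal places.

0.6419

I_{1,1} = 0.653766 + (0.653766 − 0.686842)/3 = 0.642741
I_{2,1} = 0.644885 + (0.644885 − 0.653766)/3 = 0.641925
I_{2,2} = 0.641925 + (0.641925 − 0.642741)/15 = 0.641871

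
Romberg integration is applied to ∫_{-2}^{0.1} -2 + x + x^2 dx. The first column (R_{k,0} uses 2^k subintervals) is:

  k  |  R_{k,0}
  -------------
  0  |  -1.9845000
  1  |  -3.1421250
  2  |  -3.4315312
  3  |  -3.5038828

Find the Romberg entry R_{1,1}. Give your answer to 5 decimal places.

R_{1,1} = -3.1421250 + (-3.1421250 − (-1.9845000))/3 = -3.5280000
(Column j=1 coincides with Simpson's rule on the same nodes.)

-3.52800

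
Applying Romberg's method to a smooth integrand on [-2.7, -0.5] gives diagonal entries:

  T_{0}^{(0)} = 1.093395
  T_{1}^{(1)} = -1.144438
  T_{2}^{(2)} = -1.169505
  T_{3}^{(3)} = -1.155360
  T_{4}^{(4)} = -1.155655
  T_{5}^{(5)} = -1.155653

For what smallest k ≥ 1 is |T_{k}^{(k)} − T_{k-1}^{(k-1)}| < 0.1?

|T_{1}^{(1)} − T_{0}^{(0)}| = 2.237833 ≥ 0.1
|T_{2}^{(2)} − T_{1}^{(1)}| = 0.025067 < 0.1

k = 2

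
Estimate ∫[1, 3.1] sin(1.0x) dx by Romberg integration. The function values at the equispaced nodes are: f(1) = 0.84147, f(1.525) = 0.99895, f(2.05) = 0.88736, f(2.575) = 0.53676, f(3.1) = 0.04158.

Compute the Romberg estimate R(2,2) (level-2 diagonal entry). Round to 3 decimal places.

1.539

R(0,0) (trapezoid, 1 panel, h=2.1000): 0.92720
R(1,0) (trapezoid, 2 panels, h=1.0500): 1.39533
R(2,0) (trapezoid, 4 panels, h=0.5250): 1.50391
R(1,1) = 1.39533 + (1.39533 − 0.92720)/3 = 1.55137
R(2,1) = 1.50391 + (1.50391 − 1.39533)/3 = 1.54010
R(2,2) = 1.54010 + (1.54010 − 1.55137)/15 = 1.53935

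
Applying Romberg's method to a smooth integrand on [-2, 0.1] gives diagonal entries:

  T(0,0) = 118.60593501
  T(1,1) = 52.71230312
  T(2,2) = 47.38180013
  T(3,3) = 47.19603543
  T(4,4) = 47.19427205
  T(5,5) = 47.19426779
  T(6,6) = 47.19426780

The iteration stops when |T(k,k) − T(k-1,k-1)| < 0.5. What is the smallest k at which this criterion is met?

k = 3

|T(1,1) − T(0,0)| = 65.89363189 ≥ 0.5
|T(2,2) − T(1,1)| = 5.33050299 ≥ 0.5
|T(3,3) − T(2,2)| = 0.18576470 < 0.5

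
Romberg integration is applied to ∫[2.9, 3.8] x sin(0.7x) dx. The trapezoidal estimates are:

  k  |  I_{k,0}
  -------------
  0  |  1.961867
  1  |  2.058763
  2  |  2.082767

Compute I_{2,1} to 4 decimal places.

2.0908

Richardson extrapolation on the trapezoidal column (denominator 4−1=3):
I_{2,1} = 2.082767 + (2.082767 − 2.058763)/3 = 2.090768
(Column j=1 coincides with Simpson's rule on the same nodes.)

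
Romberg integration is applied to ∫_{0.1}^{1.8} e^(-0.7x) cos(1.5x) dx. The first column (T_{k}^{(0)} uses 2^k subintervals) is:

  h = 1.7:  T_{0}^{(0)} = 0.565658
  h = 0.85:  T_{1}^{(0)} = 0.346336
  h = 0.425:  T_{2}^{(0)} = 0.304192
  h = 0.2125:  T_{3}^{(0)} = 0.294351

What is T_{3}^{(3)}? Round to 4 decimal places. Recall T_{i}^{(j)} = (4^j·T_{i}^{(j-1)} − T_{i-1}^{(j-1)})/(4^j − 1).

0.2911

T_{1}^{(1)} = 0.346336 + (0.346336 − 0.565658)/3 = 0.273229
T_{2}^{(1)} = 0.304192 + (0.304192 − 0.346336)/3 = 0.290144
T_{3}^{(1)} = 0.294351 + (0.294351 − 0.304192)/3 = 0.291071
T_{2}^{(2)} = (16·0.290144 − 0.273229) / 15 = 0.291272
T_{3}^{(2)} = (16·0.291071 − 0.290144) / 15 = 0.291133
T_{3}^{(3)} = (64·0.291133 − 0.291272) / 63 = 0.291131
(Column j=1 coincides with Simpson's rule on the same nodes.)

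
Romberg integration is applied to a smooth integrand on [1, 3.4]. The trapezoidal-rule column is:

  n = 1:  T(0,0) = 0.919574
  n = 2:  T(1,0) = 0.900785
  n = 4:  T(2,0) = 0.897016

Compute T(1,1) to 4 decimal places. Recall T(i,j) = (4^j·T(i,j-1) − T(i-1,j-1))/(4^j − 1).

0.8945

Richardson extrapolation on the trapezoidal column (denominator 4−1=3):
T(1,1) = (4·0.900785 − 0.919574) / 3 = 0.894522
(Column j=1 coincides with Simpson's rule on the same nodes.)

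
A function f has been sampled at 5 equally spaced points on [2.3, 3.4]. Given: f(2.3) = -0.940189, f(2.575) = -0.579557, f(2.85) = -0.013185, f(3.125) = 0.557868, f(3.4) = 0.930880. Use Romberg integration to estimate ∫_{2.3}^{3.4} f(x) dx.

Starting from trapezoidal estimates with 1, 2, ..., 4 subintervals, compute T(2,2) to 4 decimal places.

-0.0112

T(0,0) (trapezoid, 1 panel, h=1.1000): -0.005120
T(1,0) (trapezoid, 2 panels, h=0.5500): -0.009812
T(2,0) (trapezoid, 4 panels, h=0.2750): -0.010870
T(1,1) = -0.009812 + (-0.009812 − (-0.005120))/3 = -0.011376
T(2,1) = -0.010870 + (-0.010870 − (-0.009812))/3 = -0.011223
T(2,2) = -0.011223 + (-0.011223 − (-0.011376))/15 = -0.011213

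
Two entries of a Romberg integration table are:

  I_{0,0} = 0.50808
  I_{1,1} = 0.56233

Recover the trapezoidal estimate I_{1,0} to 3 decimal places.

0.549

From I_{1,1} = (4·I_{1,0} − I_{0,0})/3, solve for I_{1,0}:
4·I_{1,0} = 3·0.56233 + 0.50808 = 2.19507
I_{1,0} = 0.54877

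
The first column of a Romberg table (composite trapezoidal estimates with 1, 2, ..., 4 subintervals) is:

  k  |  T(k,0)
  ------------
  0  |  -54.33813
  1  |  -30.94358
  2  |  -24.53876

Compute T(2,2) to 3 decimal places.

-22.354

T(1,1) = (4·(-30.94358) − (-54.33813)) / 3 = -23.14540
T(2,1) = (4·(-24.53876) − (-30.94358)) / 3 = -22.40382
T(2,2) = (16·(-22.40382) − (-23.14540)) / 15 = -22.35438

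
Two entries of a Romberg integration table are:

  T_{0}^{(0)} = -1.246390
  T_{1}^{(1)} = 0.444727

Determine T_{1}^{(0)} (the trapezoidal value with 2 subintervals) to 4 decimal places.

0.0219

From T_{1}^{(1)} = (4·T_{1}^{(0)} − T_{0}^{(0)})/3, solve for T_{1}^{(0)}:
4·T_{1}^{(0)} = 3·0.444727 + (-1.246390) = 0.087791
T_{1}^{(0)} = 0.021948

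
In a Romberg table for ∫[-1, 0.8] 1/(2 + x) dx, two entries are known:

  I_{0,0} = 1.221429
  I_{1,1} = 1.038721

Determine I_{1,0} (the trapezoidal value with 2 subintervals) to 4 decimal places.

1.0844

From I_{1,1} = (4·I_{1,0} − I_{0,0})/3, solve for I_{1,0}:
4·I_{1,0} = 3·1.038721 + 1.221429 = 4.337592
I_{1,0} = 1.084398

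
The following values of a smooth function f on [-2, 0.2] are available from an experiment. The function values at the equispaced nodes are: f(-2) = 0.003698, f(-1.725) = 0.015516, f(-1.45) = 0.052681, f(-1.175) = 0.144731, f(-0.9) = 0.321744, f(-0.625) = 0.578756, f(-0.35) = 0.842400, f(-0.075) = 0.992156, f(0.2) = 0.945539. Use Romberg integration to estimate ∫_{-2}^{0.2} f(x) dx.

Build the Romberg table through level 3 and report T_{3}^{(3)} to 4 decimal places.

0.9444

T_{0}^{(0)} (trapezoid, 1 panel, h=2.2000): 1.044161
T_{1}^{(0)} (trapezoid, 2 panels, h=1.1000): 0.875999
T_{2}^{(0)} (trapezoid, 4 panels, h=0.5500): 0.930294
T_{3}^{(0)} (trapezoid, 8 panels, h=0.2750): 0.941216
T_{1}^{(1)} = 0.875999 + (0.875999 − 1.044161)/3 = 0.819945
T_{2}^{(1)} = 0.930294 + (0.930294 − 0.875999)/3 = 0.948392
T_{3}^{(1)} = 0.941216 + (0.941216 − 0.930294)/3 = 0.944857
T_{2}^{(2)} = 0.948392 + (0.948392 − 0.819945)/15 = 0.956955
T_{3}^{(2)} = 0.944857 + (0.944857 − 0.948392)/15 = 0.944621
T_{3}^{(3)} = 0.944621 + (0.944621 − 0.956955)/63 = 0.944425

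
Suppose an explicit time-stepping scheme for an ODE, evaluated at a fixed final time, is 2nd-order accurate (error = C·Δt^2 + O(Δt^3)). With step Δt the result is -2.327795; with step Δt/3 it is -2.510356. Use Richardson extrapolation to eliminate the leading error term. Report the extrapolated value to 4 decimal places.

-2.5332

Extrapolated value = (9·A(Δt/3) − A(Δt)) / (9 − 1)
= (9·(-2.510356) − (-2.327795)) / 8
= -20.265409 / 8 = -2.533176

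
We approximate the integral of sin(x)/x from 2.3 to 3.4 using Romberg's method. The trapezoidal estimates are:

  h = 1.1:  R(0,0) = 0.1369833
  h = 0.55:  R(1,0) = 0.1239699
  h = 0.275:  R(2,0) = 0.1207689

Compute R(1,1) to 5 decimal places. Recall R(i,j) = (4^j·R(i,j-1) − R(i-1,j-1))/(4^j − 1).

Richardson extrapolation on the trapezoidal column (denominator 4−1=3):
R(1,1) = (4·0.1239699 − 0.1369833) / 3 = 0.1196321

0.11963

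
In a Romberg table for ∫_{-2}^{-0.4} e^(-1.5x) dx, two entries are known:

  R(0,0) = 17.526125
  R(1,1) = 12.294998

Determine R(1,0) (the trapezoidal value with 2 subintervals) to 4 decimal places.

13.6028

From R(1,1) = (4·R(1,0) − R(0,0))/3, solve for R(1,0):
4·R(1,0) = 3·12.294998 + 17.526125 = 54.411119
R(1,0) = 13.602780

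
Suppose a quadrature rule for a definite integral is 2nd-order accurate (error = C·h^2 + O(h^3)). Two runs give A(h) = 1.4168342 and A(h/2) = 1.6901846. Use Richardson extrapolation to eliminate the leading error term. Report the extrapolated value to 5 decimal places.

1.78130

The leading error scales as h^2; refining by a factor of 2 reduces it by 2^2 = 4.
Extrapolated value = (4·A(h/2) − A(h)) / (4 − 1)
= (4·1.6901846 − 1.4168342) / 3
= 5.3439042 / 3 = 1.7813014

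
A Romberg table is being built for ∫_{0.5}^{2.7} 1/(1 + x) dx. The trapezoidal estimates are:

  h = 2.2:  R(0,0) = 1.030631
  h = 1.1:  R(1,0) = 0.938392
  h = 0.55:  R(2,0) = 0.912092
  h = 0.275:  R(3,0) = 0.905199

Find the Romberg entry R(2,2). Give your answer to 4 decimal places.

0.9030

R(1,1) = 0.938392 + (0.938392 − 1.030631)/3 = 0.907646
R(2,1) = (4·0.912092 − 0.938392) / 3 = 0.903325
R(2,2) = (16·0.903325 − 0.907646) / 15 = 0.903037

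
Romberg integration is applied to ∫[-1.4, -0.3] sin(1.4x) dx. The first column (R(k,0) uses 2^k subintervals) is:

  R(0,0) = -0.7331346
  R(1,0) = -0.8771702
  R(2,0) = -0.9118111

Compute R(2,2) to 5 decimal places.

-0.92324

Richardson extrapolation on the trapezoidal column (denominator 4−1=3):
R(1,1) = (4·(-0.8771702) − (-0.7331346)) / 3 = -0.9251821
R(2,1) = (4·(-0.9118111) − (-0.8771702)) / 3 = -0.9233581
R(2,2) = -0.9233581 + (-0.9233581 − (-0.9251821))/15 = -0.9232365
(Column j=1 coincides with Simpson's rule on the same nodes.)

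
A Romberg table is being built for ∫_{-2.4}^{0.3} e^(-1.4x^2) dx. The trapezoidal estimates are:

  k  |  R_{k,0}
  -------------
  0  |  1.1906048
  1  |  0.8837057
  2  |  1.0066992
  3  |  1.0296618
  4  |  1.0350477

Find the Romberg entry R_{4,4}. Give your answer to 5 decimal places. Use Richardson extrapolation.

1.03682

Richardson extrapolation on the trapezoidal column (denominator 4−1=3):
R_{1,1} = (4·0.8837057 − 1.1906048) / 3 = 0.7814060
R_{2,1} = 1.0066992 + (1.0066992 − 0.8837057)/3 = 1.0476970
R_{3,1} = (4·1.0296618 − 1.0066992) / 3 = 1.0373160
R_{4,1} = (4·1.0350477 − 1.0296618) / 3 = 1.0368430
R_{2,2} = (16·1.0476970 − 0.7814060) / 15 = 1.0654497
R_{3,2} = (16·1.0373160 − 1.0476970) / 15 = 1.0366239
R_{4,2} = 1.0368430 + (1.0368430 − 1.0373160)/15 = 1.0368115
R_{3,3} = (64·1.0366239 − 1.0654497) / 63 = 1.0361663
R_{4,3} = 1.0368115 + (1.0368115 − 1.0366239)/63 = 1.0368145
R_{4,4} = (256·1.0368145 − 1.0361663) / 255 = 1.0368170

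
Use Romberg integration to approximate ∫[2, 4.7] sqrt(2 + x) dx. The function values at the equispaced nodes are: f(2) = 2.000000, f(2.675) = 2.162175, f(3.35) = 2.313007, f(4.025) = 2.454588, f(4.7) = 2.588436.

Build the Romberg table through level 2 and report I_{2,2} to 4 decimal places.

I_{0,0} (trapezoid, 1 panel, h=2.7000): 6.194389
I_{1,0} (trapezoid, 2 panels, h=1.3500): 6.219754
I_{2,0} (trapezoid, 4 panels, h=0.6750): 6.226192
I_{1,1} = 6.219754 + (6.219754 − 6.194389)/3 = 6.228209
I_{2,1} = 6.226192 + (6.226192 − 6.219754)/3 = 6.228338
I_{2,2} = 6.228338 + (6.228338 − 6.228209)/15 = 6.228347

6.2283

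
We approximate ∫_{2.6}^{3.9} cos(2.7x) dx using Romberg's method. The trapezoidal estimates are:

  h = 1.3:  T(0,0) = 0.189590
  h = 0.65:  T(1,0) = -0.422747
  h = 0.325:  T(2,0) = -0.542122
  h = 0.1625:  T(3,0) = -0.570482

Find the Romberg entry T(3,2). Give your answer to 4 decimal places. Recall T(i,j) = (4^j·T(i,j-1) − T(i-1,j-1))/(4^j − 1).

Richardson extrapolation on the trapezoidal column (denominator 4−1=3):
T(2,1) = -0.542122 + (-0.542122 − (-0.422747))/3 = -0.581914
T(3,1) = (4·(-0.570482) − (-0.542122)) / 3 = -0.579935
T(3,2) = (16·(-0.579935) − (-0.581914)) / 15 = -0.579803

-0.5798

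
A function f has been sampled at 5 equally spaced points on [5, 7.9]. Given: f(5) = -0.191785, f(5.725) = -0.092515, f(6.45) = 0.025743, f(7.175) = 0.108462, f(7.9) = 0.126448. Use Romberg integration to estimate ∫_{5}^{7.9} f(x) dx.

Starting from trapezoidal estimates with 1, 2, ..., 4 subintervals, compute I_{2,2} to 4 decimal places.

I_{0,0} (trapezoid, 1 panel, h=2.9000): -0.094739
I_{1,0} (trapezoid, 2 panels, h=1.4500): -0.010042
I_{2,0} (trapezoid, 4 panels, h=0.7250): 0.006541
I_{1,1} = -0.010042 + (-0.010042 − (-0.094739))/3 = 0.018190
I_{2,1} = 0.006541 + (0.006541 − (-0.010042))/3 = 0.012069
I_{2,2} = 0.012069 + (0.012069 − 0.018190)/15 = 0.011661

0.0117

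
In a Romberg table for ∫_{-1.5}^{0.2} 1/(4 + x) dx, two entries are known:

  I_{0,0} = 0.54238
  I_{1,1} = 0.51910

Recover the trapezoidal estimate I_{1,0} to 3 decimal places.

From I_{1,1} = (4·I_{1,0} − I_{0,0})/3, solve for I_{1,0}:
4·I_{1,0} = 3·0.51910 + 0.54238 = 2.09968
I_{1,0} = 0.52492

0.525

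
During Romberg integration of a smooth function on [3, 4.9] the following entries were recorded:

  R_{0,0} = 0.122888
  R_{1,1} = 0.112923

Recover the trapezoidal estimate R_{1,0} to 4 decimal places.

0.1154

From R_{1,1} = (4·R_{1,0} − R_{0,0})/3, solve for R_{1,0}:
4·R_{1,0} = 3·0.112923 + 0.122888 = 0.461657
R_{1,0} = 0.115414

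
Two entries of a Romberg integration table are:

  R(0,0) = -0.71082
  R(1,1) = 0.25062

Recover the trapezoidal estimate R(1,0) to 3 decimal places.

From R(1,1) = (4·R(1,0) − R(0,0))/3, solve for R(1,0):
4·R(1,0) = 3·0.25062 + (-0.71082) = 0.04104
R(1,0) = 0.01026

0.010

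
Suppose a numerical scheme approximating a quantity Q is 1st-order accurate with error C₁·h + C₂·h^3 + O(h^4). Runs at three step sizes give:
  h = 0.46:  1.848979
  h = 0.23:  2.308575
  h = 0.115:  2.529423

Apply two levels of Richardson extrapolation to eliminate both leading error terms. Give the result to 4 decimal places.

2.7477

First eliminate the h term (factor 2^1 = 2):
  B₁ = (2·2.308575 − 1.848979)/1 = 2.768171
  B₂ = (2·2.529423 − 2.308575)/1 = 2.750271
Then eliminate the h^3 term (factor 2^3 = 8):
  (8·2.750271 − 2.768171)/7 = 2.747714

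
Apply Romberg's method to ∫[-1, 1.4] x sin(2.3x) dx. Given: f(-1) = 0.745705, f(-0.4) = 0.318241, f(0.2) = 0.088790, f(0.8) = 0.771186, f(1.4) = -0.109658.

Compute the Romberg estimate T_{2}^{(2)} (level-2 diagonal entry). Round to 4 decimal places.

T_{0}^{(0)} (trapezoid, 1 panel, h=2.4000): 0.763256
T_{1}^{(0)} (trapezoid, 2 panels, h=1.2000): 0.488176
T_{2}^{(0)} (trapezoid, 4 panels, h=0.6000): 0.897744
T_{1}^{(1)} = 0.488176 + (0.488176 − 0.763256)/3 = 0.396483
T_{2}^{(1)} = 0.897744 + (0.897744 − 0.488176)/3 = 1.034267
T_{2}^{(2)} = 1.034267 + (1.034267 − 0.396483)/15 = 1.076786

1.0768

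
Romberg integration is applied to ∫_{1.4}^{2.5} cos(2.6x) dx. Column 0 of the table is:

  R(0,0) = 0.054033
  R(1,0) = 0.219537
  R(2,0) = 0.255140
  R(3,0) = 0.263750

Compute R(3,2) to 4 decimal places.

0.2666

R(2,1) = (4·0.255140 − 0.219537) / 3 = 0.267008
R(3,1) = 0.263750 + (0.263750 − 0.255140)/3 = 0.266620
R(3,2) = (16·0.266620 − 0.267008) / 15 = 0.266594
(Column j=1 coincides with Simpson's rule on the same nodes.)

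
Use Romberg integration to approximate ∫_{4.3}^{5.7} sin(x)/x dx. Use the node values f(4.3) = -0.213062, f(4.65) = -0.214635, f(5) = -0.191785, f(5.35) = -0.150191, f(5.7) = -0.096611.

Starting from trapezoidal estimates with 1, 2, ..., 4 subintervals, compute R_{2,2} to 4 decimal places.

-0.2511

R_{0,0} (trapezoid, 1 panel, h=1.4000): -0.216771
R_{1,0} (trapezoid, 2 panels, h=0.7000): -0.242635
R_{2,0} (trapezoid, 4 panels, h=0.3500): -0.249007
R_{1,1} = -0.242635 + (-0.242635 − (-0.216771))/3 = -0.251256
R_{2,1} = -0.249007 + (-0.249007 − (-0.242635))/3 = -0.251131
R_{2,2} = -0.251131 + (-0.251131 − (-0.251256))/15 = -0.251123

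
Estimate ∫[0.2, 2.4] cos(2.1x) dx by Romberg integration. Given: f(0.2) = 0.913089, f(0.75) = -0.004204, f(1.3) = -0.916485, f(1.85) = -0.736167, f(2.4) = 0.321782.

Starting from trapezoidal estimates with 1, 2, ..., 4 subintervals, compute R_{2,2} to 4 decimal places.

R_{0,0} (trapezoid, 1 panel, h=2.2000): 1.358358
R_{1,0} (trapezoid, 2 panels, h=1.1000): -0.328954
R_{2,0} (trapezoid, 4 panels, h=0.5500): -0.571681
R_{1,1} = -0.328954 + (-0.328954 − 1.358358)/3 = -0.891391
R_{2,1} = -0.571681 + (-0.571681 − (-0.328954))/3 = -0.652590
R_{2,2} = -0.652590 + (-0.652590 − (-0.891391))/15 = -0.636670

-0.6367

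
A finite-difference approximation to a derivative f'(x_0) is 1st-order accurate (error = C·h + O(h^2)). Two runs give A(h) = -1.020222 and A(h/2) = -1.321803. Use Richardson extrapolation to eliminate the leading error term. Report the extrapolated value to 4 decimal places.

The leading error scales as h; refining by a factor of 2 reduces it by 2^1 = 2.
Extrapolated value = (2·A(h/2) − A(h)) / (2 − 1)
= (2·(-1.321803) − (-1.020222)) / 1
= -1.623384 / 1 = -1.623384

-1.6234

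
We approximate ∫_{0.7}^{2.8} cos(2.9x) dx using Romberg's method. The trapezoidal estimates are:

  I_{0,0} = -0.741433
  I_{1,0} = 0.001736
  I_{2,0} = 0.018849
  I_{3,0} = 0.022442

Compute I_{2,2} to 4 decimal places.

0.0096

Richardson extrapolation on the trapezoidal column (denominator 4−1=3):
I_{1,1} = 0.001736 + (0.001736 − (-0.741433))/3 = 0.249459
I_{2,1} = 0.018849 + (0.018849 − 0.001736)/3 = 0.024553
I_{2,2} = 0.024553 + (0.024553 − 0.249459)/15 = 0.009559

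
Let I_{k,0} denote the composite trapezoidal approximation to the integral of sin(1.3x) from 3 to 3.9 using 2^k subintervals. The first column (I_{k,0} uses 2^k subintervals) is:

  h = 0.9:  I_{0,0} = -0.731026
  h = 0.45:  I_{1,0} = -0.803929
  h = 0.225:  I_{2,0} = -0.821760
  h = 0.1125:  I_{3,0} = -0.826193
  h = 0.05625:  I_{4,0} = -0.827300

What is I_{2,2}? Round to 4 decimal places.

-0.8277

I_{1,1} = -0.803929 + (-0.803929 − (-0.731026))/3 = -0.828230
I_{2,1} = (4·(-0.821760) − (-0.803929)) / 3 = -0.827704
I_{2,2} = (16·(-0.827704) − (-0.828230)) / 15 = -0.827669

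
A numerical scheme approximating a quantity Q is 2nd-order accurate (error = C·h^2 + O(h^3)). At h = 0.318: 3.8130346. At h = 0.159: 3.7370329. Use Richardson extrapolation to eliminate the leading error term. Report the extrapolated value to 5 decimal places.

The leading error scales as h^2; refining by a factor of 2 reduces it by 2^2 = 4.
Extrapolated value = (4·A(h/2) − A(h)) / (4 − 1)
= (4·3.7370329 − 3.8130346) / 3
= 11.1350970 / 3 = 3.7116990

3.71170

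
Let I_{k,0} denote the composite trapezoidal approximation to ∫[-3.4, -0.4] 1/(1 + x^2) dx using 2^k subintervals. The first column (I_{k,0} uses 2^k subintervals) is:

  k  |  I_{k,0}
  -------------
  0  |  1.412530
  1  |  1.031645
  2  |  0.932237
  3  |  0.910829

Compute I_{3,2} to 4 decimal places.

0.9040

I_{2,1} = 0.932237 + (0.932237 − 1.031645)/3 = 0.899101
I_{3,1} = 0.910829 + (0.910829 − 0.932237)/3 = 0.903693
I_{3,2} = (16·0.903693 − 0.899101) / 15 = 0.903999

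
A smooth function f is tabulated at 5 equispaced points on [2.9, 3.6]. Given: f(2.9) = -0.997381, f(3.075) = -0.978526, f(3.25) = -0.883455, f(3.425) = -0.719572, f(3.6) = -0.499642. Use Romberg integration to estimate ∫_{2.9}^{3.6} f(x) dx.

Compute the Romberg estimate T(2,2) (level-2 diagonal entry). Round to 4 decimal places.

T(0,0) (trapezoid, 1 panel, h=0.7000): -0.523958
T(1,0) (trapezoid, 2 panels, h=0.3500): -0.571188
T(2,0) (trapezoid, 4 panels, h=0.1750): -0.582761
T(1,1) = -0.571188 + (-0.571188 − (-0.523958))/3 = -0.586931
T(2,1) = -0.582761 + (-0.582761 − (-0.571188))/3 = -0.586619
T(2,2) = -0.586619 + (-0.586619 − (-0.586931))/15 = -0.586598

-0.5866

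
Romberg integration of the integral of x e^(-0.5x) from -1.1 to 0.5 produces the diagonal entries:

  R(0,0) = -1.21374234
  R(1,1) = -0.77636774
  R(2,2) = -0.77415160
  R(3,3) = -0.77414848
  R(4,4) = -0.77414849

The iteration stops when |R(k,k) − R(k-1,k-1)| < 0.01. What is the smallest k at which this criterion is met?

k = 2

|R(1,1) − R(0,0)| = 0.43737460 ≥ 0.01
|R(2,2) − R(1,1)| = 0.00221614 < 0.01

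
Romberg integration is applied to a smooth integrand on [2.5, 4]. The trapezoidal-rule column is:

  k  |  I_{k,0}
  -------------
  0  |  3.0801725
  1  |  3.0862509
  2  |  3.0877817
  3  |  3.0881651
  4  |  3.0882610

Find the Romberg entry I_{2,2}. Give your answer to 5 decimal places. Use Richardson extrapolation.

Richardson extrapolation on the trapezoidal column (denominator 4−1=3):
I_{1,1} = (4·3.0862509 − 3.0801725) / 3 = 3.0882770
I_{2,1} = (4·3.0877817 − 3.0862509) / 3 = 3.0882920
I_{2,2} = 3.0882920 + (3.0882920 − 3.0882770)/15 = 3.0882930

3.08829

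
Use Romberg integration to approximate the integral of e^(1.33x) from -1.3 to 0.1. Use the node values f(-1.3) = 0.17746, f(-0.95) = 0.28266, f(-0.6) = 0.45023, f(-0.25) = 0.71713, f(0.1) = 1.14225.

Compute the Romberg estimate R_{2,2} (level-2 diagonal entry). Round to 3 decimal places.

R_{0,0} (trapezoid, 1 panel, h=1.4000): 0.92380
R_{1,0} (trapezoid, 2 panels, h=0.7000): 0.77706
R_{2,0} (trapezoid, 4 panels, h=0.3500): 0.73846
R_{1,1} = 0.77706 + (0.77706 − 0.92380)/3 = 0.72815
R_{2,1} = 0.73846 + (0.73846 − 0.77706)/3 = 0.72559
R_{2,2} = 0.72559 + (0.72559 − 0.72815)/15 = 0.72542

0.725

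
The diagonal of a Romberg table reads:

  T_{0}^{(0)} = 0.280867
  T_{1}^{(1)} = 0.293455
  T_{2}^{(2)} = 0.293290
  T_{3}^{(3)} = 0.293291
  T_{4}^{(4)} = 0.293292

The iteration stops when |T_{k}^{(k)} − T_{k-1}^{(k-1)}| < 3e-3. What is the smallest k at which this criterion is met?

k = 2

|T_{1}^{(1)} − T_{0}^{(0)}| = 0.012588 ≥ 3e-3
|T_{2}^{(2)} − T_{1}^{(1)}| = 0.000165 < 3e-3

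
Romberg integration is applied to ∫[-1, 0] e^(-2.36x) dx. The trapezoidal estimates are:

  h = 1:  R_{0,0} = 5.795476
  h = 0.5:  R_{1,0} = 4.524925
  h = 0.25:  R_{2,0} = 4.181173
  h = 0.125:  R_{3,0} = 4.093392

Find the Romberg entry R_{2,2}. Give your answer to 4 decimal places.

Richardson extrapolation on the trapezoidal column (denominator 4−1=3):
R_{1,1} = (4·4.524925 − 5.795476) / 3 = 4.101408
R_{2,1} = (4·4.181173 − 4.524925) / 3 = 4.066589
R_{2,2} = 4.066589 + (4.066589 − 4.101408)/15 = 4.064268

4.0643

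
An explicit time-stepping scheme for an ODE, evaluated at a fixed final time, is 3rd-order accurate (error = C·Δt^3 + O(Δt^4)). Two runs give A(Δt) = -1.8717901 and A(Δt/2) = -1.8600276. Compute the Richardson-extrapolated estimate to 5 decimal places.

-1.85835

The leading error scales as Δt^3; refining by a factor of 2 reduces it by 2^3 = 8.
Extrapolated value = (8·A(Δt/2) − A(Δt)) / (8 − 1)
= (8·(-1.8600276) − (-1.8717901)) / 7
= -13.0084307 / 7 = -1.8583472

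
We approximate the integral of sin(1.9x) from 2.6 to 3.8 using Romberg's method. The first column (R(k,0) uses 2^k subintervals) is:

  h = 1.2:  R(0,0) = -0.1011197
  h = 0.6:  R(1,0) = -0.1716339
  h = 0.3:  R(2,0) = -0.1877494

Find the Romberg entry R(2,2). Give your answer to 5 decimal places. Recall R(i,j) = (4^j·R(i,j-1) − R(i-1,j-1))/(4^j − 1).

-0.19299

Richardson extrapolation on the trapezoidal column (denominator 4−1=3):
R(1,1) = (4·(-0.1716339) − (-0.1011197)) / 3 = -0.1951386
R(2,1) = -0.1877494 + (-0.1877494 − (-0.1716339))/3 = -0.1931212
R(2,2) = (16·(-0.1931212) − (-0.1951386)) / 15 = -0.1929867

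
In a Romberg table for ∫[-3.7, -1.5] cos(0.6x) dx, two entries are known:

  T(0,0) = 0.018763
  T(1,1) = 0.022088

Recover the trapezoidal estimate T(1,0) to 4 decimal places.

From T(1,1) = (4·T(1,0) − T(0,0))/3, solve for T(1,0):
4·T(1,0) = 3·0.022088 + 0.018763 = 0.085027
T(1,0) = 0.021257

0.0213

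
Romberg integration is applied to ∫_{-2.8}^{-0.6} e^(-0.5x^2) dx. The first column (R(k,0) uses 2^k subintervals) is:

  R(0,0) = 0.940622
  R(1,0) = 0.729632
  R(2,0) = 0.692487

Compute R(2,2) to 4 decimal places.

0.6815

Richardson extrapolation on the trapezoidal column (denominator 4−1=3):
R(1,1) = (4·0.729632 − 0.940622) / 3 = 0.659302
R(2,1) = 0.692487 + (0.692487 − 0.729632)/3 = 0.680105
R(2,2) = 0.680105 + (0.680105 − 0.659302)/15 = 0.681492
(Column j=1 coincides with Simpson's rule on the same nodes.)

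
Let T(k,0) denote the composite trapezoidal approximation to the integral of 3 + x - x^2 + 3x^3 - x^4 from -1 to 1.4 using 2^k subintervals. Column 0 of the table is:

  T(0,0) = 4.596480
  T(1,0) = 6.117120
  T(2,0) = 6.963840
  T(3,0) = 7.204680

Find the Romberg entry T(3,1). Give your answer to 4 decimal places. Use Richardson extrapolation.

7.2850

Richardson extrapolation on the trapezoidal column (denominator 4−1=3):
T(3,1) = (4·7.204680 − 6.963840) / 3 = 7.284960
(Column j=1 coincides with Simpson's rule on the same nodes.)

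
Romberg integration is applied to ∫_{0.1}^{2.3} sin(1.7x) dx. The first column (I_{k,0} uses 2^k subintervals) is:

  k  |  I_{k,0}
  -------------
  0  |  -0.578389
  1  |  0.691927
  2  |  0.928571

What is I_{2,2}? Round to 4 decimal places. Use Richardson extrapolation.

Richardson extrapolation on the trapezoidal column (denominator 4−1=3):
I_{1,1} = 0.691927 + (0.691927 − (-0.578389))/3 = 1.115366
I_{2,1} = (4·0.928571 − 0.691927) / 3 = 1.007452
I_{2,2} = 1.007452 + (1.007452 − 1.115366)/15 = 1.000258
(Column j=1 coincides with Simpson's rule on the same nodes.)

1.0003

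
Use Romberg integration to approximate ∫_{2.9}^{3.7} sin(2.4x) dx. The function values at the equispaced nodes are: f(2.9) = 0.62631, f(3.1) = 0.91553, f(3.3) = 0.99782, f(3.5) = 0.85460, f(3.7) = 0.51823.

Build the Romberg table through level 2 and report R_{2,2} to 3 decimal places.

0.681

R_{0,0} (trapezoid, 1 panel, h=0.8000): 0.45782
R_{1,0} (trapezoid, 2 panels, h=0.4000): 0.62804
R_{2,0} (trapezoid, 4 panels, h=0.2000): 0.66804
R_{1,1} = 0.62804 + (0.62804 − 0.45782)/3 = 0.68478
R_{2,1} = 0.66804 + (0.66804 − 0.62804)/3 = 0.68137
R_{2,2} = 0.68137 + (0.68137 − 0.68478)/15 = 0.68114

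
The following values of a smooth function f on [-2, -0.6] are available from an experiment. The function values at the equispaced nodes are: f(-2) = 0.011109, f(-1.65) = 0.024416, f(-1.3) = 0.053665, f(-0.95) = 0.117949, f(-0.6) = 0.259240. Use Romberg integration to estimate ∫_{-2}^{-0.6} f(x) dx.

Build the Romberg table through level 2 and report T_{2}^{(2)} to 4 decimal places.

0.1103

T_{0}^{(0)} (trapezoid, 1 panel, h=1.4000): 0.189244
T_{1}^{(0)} (trapezoid, 2 panels, h=0.7000): 0.132188
T_{2}^{(0)} (trapezoid, 4 panels, h=0.3500): 0.115922
T_{1}^{(1)} = 0.132188 + (0.132188 − 0.189244)/3 = 0.113169
T_{2}^{(1)} = 0.115922 + (0.115922 − 0.132188)/3 = 0.110500
T_{2}^{(2)} = 0.110500 + (0.110500 − 0.113169)/15 = 0.110322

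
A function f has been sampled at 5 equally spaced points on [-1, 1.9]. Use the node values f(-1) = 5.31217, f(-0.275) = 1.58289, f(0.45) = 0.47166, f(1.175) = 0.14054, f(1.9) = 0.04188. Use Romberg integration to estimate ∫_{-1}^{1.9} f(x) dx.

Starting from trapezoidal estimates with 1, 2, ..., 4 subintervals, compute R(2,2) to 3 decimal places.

R(0,0) (trapezoid, 1 panel, h=2.9000): 7.76337
R(1,0) (trapezoid, 2 panels, h=1.4500): 4.56559
R(2,0) (trapezoid, 4 panels, h=0.7250): 3.53228
R(1,1) = 4.56559 + (4.56559 − 7.76337)/3 = 3.49966
R(2,1) = 3.53228 + (3.53228 − 4.56559)/3 = 3.18784
R(2,2) = 3.18784 + (3.18784 − 3.49966)/15 = 3.16705

3.167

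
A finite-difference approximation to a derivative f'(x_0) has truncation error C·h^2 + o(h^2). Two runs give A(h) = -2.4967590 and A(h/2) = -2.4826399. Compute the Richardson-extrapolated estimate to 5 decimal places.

-2.47793

The leading error scales as h^2; refining by a factor of 2 reduces it by 2^2 = 4.
Extrapolated value = (4·A(h/2) − A(h)) / (4 − 1)
= (4·(-2.4826399) − (-2.4967590)) / 3
= -7.4338006 / 3 = -2.4779335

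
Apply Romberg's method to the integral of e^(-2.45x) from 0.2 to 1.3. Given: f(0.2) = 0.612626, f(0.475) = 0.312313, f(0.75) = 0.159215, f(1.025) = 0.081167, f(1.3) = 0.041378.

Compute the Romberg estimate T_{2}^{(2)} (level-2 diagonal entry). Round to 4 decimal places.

0.2332

T_{0}^{(0)} (trapezoid, 1 panel, h=1.1000): 0.359702
T_{1}^{(0)} (trapezoid, 2 panels, h=0.5500): 0.267419
T_{2}^{(0)} (trapezoid, 4 panels, h=0.2750): 0.241917
T_{1}^{(1)} = 0.267419 + (0.267419 − 0.359702)/3 = 0.236658
T_{2}^{(1)} = 0.241917 + (0.241917 − 0.267419)/3 = 0.233416
T_{2}^{(2)} = 0.233416 + (0.233416 − 0.236658)/15 = 0.233200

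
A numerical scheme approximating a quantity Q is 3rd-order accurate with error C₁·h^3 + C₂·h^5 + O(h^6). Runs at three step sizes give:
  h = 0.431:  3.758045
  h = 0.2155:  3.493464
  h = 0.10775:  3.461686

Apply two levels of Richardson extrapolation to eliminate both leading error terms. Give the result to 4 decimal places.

3.4572

First eliminate the h^3 term (factor 2^3 = 8):
  B₁ = (8·3.493464 − 3.758045)/7 = 3.455667
  B₂ = (8·3.461686 − 3.493464)/7 = 3.457146
Then eliminate the h^5 term (factor 2^5 = 32):
  (32·3.457146 − 3.455667)/31 = 3.457194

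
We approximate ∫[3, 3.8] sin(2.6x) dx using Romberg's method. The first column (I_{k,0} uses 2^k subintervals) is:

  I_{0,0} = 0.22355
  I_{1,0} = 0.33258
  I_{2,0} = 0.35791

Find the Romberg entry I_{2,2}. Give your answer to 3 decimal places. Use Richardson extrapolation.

Richardson extrapolation on the trapezoidal column (denominator 4−1=3):
I_{1,1} = 0.33258 + (0.33258 − 0.22355)/3 = 0.36892
I_{2,1} = (4·0.35791 − 0.33258) / 3 = 0.36635
I_{2,2} = (16·0.36635 − 0.36892) / 15 = 0.36618

0.366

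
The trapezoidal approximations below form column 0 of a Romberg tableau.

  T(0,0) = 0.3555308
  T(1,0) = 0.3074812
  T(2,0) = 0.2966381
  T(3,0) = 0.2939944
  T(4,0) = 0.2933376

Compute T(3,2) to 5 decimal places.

T(2,1) = (4·0.2966381 − 0.3074812) / 3 = 0.2930237
T(3,1) = 0.2939944 + (0.2939944 − 0.2966381)/3 = 0.2931132
T(3,2) = 0.2931132 + (0.2931132 − 0.2930237)/15 = 0.2931192

0.29312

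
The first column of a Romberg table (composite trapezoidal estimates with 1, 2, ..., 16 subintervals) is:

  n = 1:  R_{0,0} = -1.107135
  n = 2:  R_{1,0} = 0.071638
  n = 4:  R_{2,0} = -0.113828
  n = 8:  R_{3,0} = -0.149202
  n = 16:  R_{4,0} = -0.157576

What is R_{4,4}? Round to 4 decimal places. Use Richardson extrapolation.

-0.1603

R_{1,1} = 0.071638 + (0.071638 − (-1.107135))/3 = 0.464562
R_{2,1} = -0.113828 + (-0.113828 − 0.071638)/3 = -0.175650
R_{3,1} = -0.149202 + (-0.149202 − (-0.113828))/3 = -0.160993
R_{4,1} = -0.157576 + (-0.157576 − (-0.149202))/3 = -0.160367
R_{2,2} = (16·(-0.175650) − 0.464562) / 15 = -0.218331
R_{3,2} = -0.160993 + (-0.160993 − (-0.175650))/15 = -0.160016
R_{4,2} = (16·(-0.160367) − (-0.160993)) / 15 = -0.160325
R_{3,3} = (64·(-0.160016) − (-0.218331)) / 63 = -0.159090
R_{4,3} = -0.160325 + (-0.160325 − (-0.160016))/63 = -0.160330
R_{4,4} = (256·(-0.160330) − (-0.159090)) / 255 = -0.160335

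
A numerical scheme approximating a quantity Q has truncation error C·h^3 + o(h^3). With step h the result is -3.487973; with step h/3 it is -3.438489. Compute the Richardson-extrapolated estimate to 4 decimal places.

The leading error scales as h^3; refining by a factor of 3 reduces it by 3^3 = 27.
Extrapolated value = (27·A(h/3) − A(h)) / (27 − 1)
= (27·(-3.438489) − (-3.487973)) / 26
= -89.351230 / 26 = -3.436586

-3.4366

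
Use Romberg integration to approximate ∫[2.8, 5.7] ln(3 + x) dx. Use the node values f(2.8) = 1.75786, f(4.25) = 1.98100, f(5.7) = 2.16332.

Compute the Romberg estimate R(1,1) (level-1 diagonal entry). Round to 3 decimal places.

R(0,0) (trapezoid, 1 panel, h=2.9000): 5.68571
R(1,0) (trapezoid, 2 panels, h=1.4500): 5.71531
R(1,1) = 5.71531 + (5.71531 − 5.68571)/3 = 5.72518

5.725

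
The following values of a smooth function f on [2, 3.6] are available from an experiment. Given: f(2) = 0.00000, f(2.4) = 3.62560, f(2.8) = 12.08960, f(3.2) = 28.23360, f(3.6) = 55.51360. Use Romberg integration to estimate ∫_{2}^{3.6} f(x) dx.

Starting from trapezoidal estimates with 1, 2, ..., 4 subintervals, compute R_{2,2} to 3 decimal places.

R_{0,0} (trapezoid, 1 panel, h=1.6000): 44.41088
R_{1,0} (trapezoid, 2 panels, h=0.8000): 31.87712
R_{2,0} (trapezoid, 4 panels, h=0.4000): 28.68224
R_{1,1} = 31.87712 + (31.87712 − 44.41088)/3 = 27.69920
R_{2,1} = 28.68224 + (28.68224 − 31.87712)/3 = 27.61728
R_{2,2} = 27.61728 + (27.61728 − 27.69920)/15 = 27.61182

27.612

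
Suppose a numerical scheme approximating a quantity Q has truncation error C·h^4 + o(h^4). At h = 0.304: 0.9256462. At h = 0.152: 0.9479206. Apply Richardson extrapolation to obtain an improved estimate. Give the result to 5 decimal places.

0.94941

Extrapolated value = (16·A(h/2) − A(h)) / (16 − 1)
= (16·0.9479206 − 0.9256462) / 15
= 14.2410834 / 15 = 0.9494056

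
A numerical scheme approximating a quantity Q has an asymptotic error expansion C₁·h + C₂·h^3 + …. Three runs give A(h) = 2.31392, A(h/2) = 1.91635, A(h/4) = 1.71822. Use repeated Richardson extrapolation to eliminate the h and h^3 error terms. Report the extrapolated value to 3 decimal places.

1.520

First eliminate the h term (factor 2^1 = 2):
  B₁ = (2·1.91635 − 2.31392)/1 = 1.51878
  B₂ = (2·1.71822 − 1.91635)/1 = 1.52009
Then eliminate the h^3 term (factor 2^3 = 8):
  (8·1.52009 − 1.51878)/7 = 1.52028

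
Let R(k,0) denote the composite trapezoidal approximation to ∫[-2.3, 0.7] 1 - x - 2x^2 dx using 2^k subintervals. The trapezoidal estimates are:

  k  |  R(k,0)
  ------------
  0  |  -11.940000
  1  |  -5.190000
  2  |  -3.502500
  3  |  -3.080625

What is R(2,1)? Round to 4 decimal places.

-2.9400

Richardson extrapolation on the trapezoidal column (denominator 4−1=3):
R(2,1) = (4·(-3.502500) − (-5.190000)) / 3 = -2.940000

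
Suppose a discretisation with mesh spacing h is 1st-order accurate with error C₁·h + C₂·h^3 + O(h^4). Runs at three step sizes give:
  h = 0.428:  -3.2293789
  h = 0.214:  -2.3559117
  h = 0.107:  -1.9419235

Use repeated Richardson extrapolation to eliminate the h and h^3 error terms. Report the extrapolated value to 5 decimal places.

-1.53443

First eliminate the h term (factor 2^1 = 2):
  B₁ = (2·(-2.3559117) − (-3.2293789))/1 = -1.4824445
  B₂ = (2·(-1.9419235) − (-2.3559117))/1 = -1.5279353
Then eliminate the h^3 term (factor 2^3 = 8):
  (8·(-1.5279353) − (-1.4824445))/7 = -1.5344340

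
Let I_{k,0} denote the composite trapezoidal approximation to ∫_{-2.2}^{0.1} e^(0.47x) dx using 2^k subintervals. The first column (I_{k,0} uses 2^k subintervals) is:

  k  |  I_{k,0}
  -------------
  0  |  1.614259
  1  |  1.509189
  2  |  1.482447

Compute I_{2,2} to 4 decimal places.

1.4735

I_{1,1} = (4·1.509189 − 1.614259) / 3 = 1.474166
I_{2,1} = (4·1.482447 − 1.509189) / 3 = 1.473533
I_{2,2} = (16·1.473533 − 1.474166) / 15 = 1.473491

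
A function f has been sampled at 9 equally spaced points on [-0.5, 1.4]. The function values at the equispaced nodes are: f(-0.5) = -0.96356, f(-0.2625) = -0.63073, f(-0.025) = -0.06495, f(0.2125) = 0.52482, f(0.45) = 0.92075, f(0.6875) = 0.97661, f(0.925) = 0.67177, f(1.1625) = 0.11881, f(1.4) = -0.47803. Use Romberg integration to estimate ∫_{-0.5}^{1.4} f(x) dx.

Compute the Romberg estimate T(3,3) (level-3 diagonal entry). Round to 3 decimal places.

T(0,0) (trapezoid, 1 panel, h=1.9000): -1.36951
T(1,0) (trapezoid, 2 panels, h=0.9500): 0.18996
T(2,0) (trapezoid, 4 panels, h=0.4750): 0.38322
T(3,0) (trapezoid, 8 panels, h=0.2375): 0.42662
T(1,1) = 0.18996 + (0.18996 − (-1.36951))/3 = 0.70978
T(2,1) = 0.38322 + (0.38322 − 0.18996)/3 = 0.44764
T(3,1) = 0.42662 + (0.42662 − 0.38322)/3 = 0.44109
T(2,2) = 0.44764 + (0.44764 − 0.70978)/15 = 0.43016
T(3,2) = 0.44109 + (0.44109 − 0.44764)/15 = 0.44065
T(3,3) = 0.44065 + (0.44065 − 0.43016)/63 = 0.44082

0.441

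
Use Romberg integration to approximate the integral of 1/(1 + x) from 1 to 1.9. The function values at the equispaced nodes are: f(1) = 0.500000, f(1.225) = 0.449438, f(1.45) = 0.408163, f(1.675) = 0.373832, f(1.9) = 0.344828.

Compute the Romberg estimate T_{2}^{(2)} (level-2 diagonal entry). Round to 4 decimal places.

0.3716

T_{0}^{(0)} (trapezoid, 1 panel, h=0.9000): 0.380173
T_{1}^{(0)} (trapezoid, 2 panels, h=0.4500): 0.373760
T_{2}^{(0)} (trapezoid, 4 panels, h=0.2250): 0.372116
T_{1}^{(1)} = 0.373760 + (0.373760 − 0.380173)/3 = 0.371622
T_{2}^{(1)} = 0.372116 + (0.372116 − 0.373760)/3 = 0.371568
T_{2}^{(2)} = 0.371568 + (0.371568 − 0.371622)/15 = 0.371564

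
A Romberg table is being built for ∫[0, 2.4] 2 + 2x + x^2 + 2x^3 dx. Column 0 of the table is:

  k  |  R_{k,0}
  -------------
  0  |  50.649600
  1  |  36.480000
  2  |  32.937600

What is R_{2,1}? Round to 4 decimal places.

R_{2,1} = 32.937600 + (32.937600 − 36.480000)/3 = 31.756800

31.7568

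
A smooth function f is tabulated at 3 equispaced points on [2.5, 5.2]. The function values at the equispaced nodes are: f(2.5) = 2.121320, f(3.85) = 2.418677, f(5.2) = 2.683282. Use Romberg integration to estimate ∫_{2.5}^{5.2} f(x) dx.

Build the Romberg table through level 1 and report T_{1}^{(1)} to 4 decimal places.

T_{0}^{(0)} (trapezoid, 1 panel, h=2.7000): 6.486213
T_{1}^{(0)} (trapezoid, 2 panels, h=1.3500): 6.508320
T_{1}^{(1)} = 6.508320 + (6.508320 − 6.486213)/3 = 6.515689

6.5157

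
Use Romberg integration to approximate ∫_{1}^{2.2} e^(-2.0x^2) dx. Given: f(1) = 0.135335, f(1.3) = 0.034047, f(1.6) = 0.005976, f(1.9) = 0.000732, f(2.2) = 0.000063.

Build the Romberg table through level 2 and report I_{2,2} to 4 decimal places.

I_{0,0} (trapezoid, 1 panel, h=1.2000): 0.081239
I_{1,0} (trapezoid, 2 panels, h=0.6000): 0.044205
I_{2,0} (trapezoid, 4 panels, h=0.3000): 0.032536
I_{1,1} = 0.044205 + (0.044205 − 0.081239)/3 = 0.031860
I_{2,1} = 0.032536 + (0.032536 − 0.044205)/3 = 0.028646
I_{2,2} = 0.028646 + (0.028646 − 0.031860)/15 = 0.028432

0.0284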